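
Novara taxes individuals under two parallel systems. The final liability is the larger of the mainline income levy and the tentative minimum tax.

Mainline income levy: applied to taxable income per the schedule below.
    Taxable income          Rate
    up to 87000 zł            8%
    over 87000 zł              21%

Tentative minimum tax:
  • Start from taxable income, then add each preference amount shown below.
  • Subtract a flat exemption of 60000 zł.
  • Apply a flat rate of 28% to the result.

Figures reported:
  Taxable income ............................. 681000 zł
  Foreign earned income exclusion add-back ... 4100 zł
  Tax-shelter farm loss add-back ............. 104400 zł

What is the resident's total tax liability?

Mainline income levy:
  87000 zł × 8% = 6960 zł
  594000 zł × 21% = 124740 zł
  → 131700 zł

Tentative minimum tax:
  Adjusted income: 681000 zł + 4100 zł + 104400 zł = 789500 zł
  Less exemption 60000 zł → base 729500 zł
  729500 zł × 28% = 204260 zł

204260 zł > 131700 zł, so the tentative minimum tax is the binding amount.

204260 zł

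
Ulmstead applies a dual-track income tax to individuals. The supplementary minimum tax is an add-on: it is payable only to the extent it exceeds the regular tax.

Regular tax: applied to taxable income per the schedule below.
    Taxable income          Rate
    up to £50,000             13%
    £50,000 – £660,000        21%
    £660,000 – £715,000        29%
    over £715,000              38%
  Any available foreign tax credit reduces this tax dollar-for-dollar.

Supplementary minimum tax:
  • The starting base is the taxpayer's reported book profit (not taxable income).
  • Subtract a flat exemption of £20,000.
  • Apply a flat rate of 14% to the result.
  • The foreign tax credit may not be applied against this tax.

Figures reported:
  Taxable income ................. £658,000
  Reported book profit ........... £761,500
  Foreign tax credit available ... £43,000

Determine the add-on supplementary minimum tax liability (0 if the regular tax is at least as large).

£12,630

Supplementary minimum tax:
  Base (reported book profit): £761,500
  Less exemption £20,000 → base £741,500
  £741,500 × 14% = £103,810

Regular tax:
  £50,000 × 13% = £6,500
  £608,000 × 21% = £127,680
  → £134,180
  Less foreign tax credit £43,000 → £91,180

Excess of supplementary minimum tax over regular tax: £103,810 − £91,180 = £12,630.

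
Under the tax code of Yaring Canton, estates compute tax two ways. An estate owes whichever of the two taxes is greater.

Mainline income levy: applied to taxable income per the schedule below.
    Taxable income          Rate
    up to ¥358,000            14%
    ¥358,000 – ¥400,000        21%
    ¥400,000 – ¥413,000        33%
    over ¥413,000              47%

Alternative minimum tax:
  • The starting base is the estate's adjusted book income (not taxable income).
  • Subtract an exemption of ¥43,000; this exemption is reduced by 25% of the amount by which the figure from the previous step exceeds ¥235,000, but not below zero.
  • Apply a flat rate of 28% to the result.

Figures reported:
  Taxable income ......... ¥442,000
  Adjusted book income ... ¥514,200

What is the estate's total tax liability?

Alternative minimum tax:
  Base (adjusted book income): ¥514,200
  Exemption: 25% × (¥514,200 − ¥235,000) = ¥69,800 ≥ ¥43,000, so the exemption is fully phased out
  Base: ¥514,200 − ¥0 = ¥514,200
  ¥514,200 × 28% = ¥143,976

Mainline income levy:
  ¥358,000 × 14% = ¥50,120
  ¥42,000 × 21% = ¥8,820
  ¥13,000 × 33% = ¥4,290
  ¥29,000 × 47% = ¥13,630
  → ¥76,860

¥143,976 > ¥76,860, so the alternative minimum tax is the binding amount.

¥143,976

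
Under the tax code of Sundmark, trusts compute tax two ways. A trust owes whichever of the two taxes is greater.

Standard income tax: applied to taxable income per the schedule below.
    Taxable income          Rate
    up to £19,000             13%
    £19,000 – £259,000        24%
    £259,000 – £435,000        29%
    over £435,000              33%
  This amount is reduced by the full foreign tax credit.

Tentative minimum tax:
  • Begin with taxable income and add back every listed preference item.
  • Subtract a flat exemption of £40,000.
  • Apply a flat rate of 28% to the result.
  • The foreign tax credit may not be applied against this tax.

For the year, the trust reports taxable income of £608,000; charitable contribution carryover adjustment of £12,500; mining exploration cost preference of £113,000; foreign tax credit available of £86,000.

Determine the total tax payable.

£194,180

Tentative minimum tax:
  Adjusted income: £608,000 + £12,500 + £113,000 = £733,500
  Less exemption £40,000 → base £693,500
  £693,500 × 28% = £194,180

Standard income tax:
  £19,000 × 13% = £2,470
  £240,000 × 24% = £57,600
  £176,000 × 29% = £51,040
  £173,000 × 33% = £57,090
  → £168,200
  Less foreign tax credit £86,000 → £82,200

£194,180 > £82,200, so the tentative minimum tax is the binding amount.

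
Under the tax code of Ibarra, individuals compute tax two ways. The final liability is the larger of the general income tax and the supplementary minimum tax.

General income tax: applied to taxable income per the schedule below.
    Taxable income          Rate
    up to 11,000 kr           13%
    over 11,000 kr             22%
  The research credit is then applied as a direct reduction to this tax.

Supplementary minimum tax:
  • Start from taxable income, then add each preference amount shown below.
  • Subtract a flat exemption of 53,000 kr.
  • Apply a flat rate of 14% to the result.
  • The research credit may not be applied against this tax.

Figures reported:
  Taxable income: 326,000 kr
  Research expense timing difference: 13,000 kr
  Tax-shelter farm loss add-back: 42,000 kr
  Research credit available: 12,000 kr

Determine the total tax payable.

Supplementary minimum tax:
  Adjusted income: 326,000 kr + 13,000 kr + 42,000 kr = 381,000 kr
  Less exemption 53,000 kr → base 328,000 kr
  328,000 kr × 14% = 45,920 kr

General income tax:
  11,000 kr × 13% = 1,430 kr
  315,000 kr × 22% = 69,300 kr
  → 70,730 kr
  Less research credit 12,000 kr → 58,730 kr

58,730 kr > 45,920 kr, so the general income tax governs.

58,730 kr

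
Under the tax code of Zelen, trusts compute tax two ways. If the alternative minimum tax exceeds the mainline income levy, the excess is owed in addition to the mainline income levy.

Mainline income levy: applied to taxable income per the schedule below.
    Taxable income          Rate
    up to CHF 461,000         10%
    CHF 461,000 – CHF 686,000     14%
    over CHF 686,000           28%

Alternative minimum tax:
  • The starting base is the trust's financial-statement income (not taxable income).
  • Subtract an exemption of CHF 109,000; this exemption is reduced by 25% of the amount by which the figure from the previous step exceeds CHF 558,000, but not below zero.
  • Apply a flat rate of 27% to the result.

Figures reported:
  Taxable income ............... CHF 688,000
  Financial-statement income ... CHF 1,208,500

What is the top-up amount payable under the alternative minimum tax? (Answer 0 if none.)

Alternative minimum tax:
  Base (financial-statement income): CHF 1,208,500
  Exemption: 25% × (CHF 1,208,500 − CHF 558,000) = CHF 162,625 ≥ CHF 109,000, so the exemption is fully phased out
  Base: CHF 1,208,500 − CHF 0 = CHF 1,208,500
  CHF 1,208,500 × 27% = CHF 326,295

Mainline income levy:
  CHF 461,000 × 10% = CHF 46,100
  CHF 225,000 × 14% = CHF 31,500
  CHF 2,000 × 28% = CHF 560
  → CHF 78,160

Excess of alternative minimum tax over mainline income levy: CHF 326,295 − CHF 78,160 = CHF 248,135.

CHF 248,135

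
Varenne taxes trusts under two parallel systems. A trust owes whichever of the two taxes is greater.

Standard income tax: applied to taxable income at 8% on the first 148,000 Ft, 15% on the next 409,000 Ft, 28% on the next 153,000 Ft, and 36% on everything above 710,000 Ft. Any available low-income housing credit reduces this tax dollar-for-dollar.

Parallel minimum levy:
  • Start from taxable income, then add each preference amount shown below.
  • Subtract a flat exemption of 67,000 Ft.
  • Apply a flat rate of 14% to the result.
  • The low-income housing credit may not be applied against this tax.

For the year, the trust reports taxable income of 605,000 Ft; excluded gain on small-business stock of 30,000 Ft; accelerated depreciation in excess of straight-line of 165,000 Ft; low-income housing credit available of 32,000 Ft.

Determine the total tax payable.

102,620 Ft

Parallel minimum levy:
  Adjusted income: 605,000 Ft + 30,000 Ft + 165,000 Ft = 800,000 Ft
  Less exemption 67,000 Ft → base 733,000 Ft
  733,000 Ft × 14% = 102,620 Ft

Standard income tax:
  148,000 Ft × 8% = 11,840 Ft
  409,000 Ft × 15% = 61,350 Ft
  48,000 Ft × 28% = 13,440 Ft
  → 86,630 Ft
  Less low-income housing credit 32,000 Ft → 54,630 Ft

102,620 Ft > 54,630 Ft, so the parallel minimum levy is the binding amount.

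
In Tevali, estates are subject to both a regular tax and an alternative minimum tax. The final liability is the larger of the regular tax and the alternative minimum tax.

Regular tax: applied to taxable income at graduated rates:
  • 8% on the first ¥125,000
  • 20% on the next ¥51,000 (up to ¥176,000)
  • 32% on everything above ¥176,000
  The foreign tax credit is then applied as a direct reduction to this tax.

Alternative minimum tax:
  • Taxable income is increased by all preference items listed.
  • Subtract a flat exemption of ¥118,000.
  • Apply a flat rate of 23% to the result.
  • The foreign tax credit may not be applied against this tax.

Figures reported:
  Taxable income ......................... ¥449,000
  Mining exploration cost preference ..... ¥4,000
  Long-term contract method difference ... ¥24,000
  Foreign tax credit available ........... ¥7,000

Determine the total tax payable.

¥100,560

Alternative minimum tax:
  Adjusted income: ¥449,000 + ¥4,000 + ¥24,000 = ¥477,000
  Less exemption ¥118,000 → base ¥359,000
  ¥359,000 × 23% = ¥82,570

Regular tax:
  ¥125,000 × 8% = ¥10,000
  ¥51,000 × 20% = ¥10,200
  ¥273,000 × 32% = ¥87,360
  → ¥107,560
  Less foreign tax credit ¥7,000 → ¥100,560

¥100,560 > ¥82,570, so the regular tax governs.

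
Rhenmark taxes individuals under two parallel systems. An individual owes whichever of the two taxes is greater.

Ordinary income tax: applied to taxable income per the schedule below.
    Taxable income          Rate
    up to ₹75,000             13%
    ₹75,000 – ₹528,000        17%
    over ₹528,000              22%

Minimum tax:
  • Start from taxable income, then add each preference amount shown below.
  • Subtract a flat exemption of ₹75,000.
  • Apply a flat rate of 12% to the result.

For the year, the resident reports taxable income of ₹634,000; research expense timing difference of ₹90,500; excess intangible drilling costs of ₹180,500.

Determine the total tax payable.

Minimum tax:
  Adjusted income: ₹634,000 + ₹90,500 + ₹180,500 = ₹905,000
  Less exemption ₹75,000 → base ₹830,000
  ₹830,000 × 12% = ₹99,600

Ordinary income tax:
  ₹75,000 × 13% = ₹9,750
  ₹453,000 × 17% = ₹77,010
  ₹106,000 × 22% = ₹23,320
  → ₹110,080

₹110,080 > ₹99,600, so the ordinary income tax governs.

₹110,080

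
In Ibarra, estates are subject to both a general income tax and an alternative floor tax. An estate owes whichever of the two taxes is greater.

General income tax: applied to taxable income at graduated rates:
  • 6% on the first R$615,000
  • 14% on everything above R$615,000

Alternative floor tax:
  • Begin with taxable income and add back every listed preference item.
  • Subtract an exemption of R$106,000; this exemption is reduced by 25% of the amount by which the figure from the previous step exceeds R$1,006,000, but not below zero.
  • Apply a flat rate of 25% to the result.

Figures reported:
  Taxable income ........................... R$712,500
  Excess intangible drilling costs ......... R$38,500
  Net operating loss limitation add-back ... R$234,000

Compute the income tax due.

Alternative floor tax:
  Adjusted income: R$712,500 + R$38,500 + R$234,000 = R$985,000
  Exemption: R$985,000 ≤ R$1,006,000, so full R$106,000 applies
  Base: R$985,000 − R$106,000 = R$879,000
  R$879,000 × 25% = R$219,750

General income tax:
  R$615,000 × 6% = R$36,900
  R$97,500 × 14% = R$13,650
  → R$50,550

R$219,750 > R$50,550, so the alternative floor tax is the binding amount.

R$219,750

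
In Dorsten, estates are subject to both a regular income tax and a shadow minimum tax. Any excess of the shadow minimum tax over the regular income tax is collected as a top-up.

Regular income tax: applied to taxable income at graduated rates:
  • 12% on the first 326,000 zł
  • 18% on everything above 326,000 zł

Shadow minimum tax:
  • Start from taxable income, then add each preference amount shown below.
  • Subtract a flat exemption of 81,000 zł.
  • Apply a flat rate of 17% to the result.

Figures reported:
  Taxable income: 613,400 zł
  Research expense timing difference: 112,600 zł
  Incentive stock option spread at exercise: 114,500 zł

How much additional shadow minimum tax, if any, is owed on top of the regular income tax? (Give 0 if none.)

38,263 zł

Regular income tax:
  326,000 zł × 12% = 39,120 zł
  287,400 zł × 18% = 51,732 zł
  → 90,852 zł

Shadow minimum tax:
  Adjusted income: 613,400 zł + 112,600 zł + 114,500 zł = 840,500 zł
  Less exemption 81,000 zł → base 759,500 zł
  759,500 zł × 17% = 129,115 zł

Excess of shadow minimum tax over regular income tax: 129,115 zł − 90,852 zł = 38,263 zł.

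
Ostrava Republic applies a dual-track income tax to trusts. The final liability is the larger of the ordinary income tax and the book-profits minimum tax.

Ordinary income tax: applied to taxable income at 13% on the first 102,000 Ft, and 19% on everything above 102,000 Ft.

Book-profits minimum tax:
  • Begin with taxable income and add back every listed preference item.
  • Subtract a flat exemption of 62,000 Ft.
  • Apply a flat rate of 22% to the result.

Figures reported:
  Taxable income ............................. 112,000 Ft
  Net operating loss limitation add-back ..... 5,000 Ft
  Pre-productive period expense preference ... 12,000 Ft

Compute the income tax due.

Book-profits minimum tax:
  Adjusted income: 112,000 Ft + 5,000 Ft + 12,000 Ft = 129,000 Ft
  Less exemption 62,000 Ft → base 67,000 Ft
  67,000 Ft × 22% = 14,740 Ft

Ordinary income tax:
  102,000 Ft × 13% = 13,260 Ft
  10,000 Ft × 19% = 1,900 Ft
  → 15,160 Ft

15,160 Ft > 14,740 Ft, so the ordinary income tax governs.

15,160 Ft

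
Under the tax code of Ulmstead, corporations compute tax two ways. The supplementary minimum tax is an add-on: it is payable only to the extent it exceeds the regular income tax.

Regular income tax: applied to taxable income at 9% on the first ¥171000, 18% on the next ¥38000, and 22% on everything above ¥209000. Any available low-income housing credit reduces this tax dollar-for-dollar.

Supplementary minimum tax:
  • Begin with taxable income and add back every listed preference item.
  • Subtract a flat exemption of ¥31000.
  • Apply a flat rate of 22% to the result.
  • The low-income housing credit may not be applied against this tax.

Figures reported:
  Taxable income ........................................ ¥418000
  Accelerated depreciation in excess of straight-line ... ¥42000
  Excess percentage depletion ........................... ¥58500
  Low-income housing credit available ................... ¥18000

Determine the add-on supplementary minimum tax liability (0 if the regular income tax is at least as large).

¥57040

Supplementary minimum tax:
  Adjusted income: ¥418000 + ¥42000 + ¥58500 = ¥518500
  Less exemption ¥31000 → base ¥487500
  ¥487500 × 22% = ¥107250

Regular income tax:
  ¥171000 × 9% = ¥15390
  ¥38000 × 18% = ¥6840
  ¥209000 × 22% = ¥45980
  → ¥68210
  Less low-income housing credit ¥18000 → ¥50210

Excess of supplementary minimum tax over regular income tax: ¥107250 − ¥50210 = ¥57040.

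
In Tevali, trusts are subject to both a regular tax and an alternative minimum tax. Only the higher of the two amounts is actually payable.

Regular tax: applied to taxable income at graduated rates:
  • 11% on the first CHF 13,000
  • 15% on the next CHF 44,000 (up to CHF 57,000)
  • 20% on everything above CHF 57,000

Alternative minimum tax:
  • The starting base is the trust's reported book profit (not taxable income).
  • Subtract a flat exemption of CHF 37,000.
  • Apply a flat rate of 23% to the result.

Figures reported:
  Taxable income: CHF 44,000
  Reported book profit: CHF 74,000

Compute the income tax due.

CHF 8,510

Alternative minimum tax:
  Base (reported book profit): CHF 74,000
  Less exemption CHF 37,000 → base CHF 37,000
  CHF 37,000 × 23% = CHF 8,510

Regular tax:
  CHF 13,000 × 11% = CHF 1,430
  CHF 31,000 × 15% = CHF 4,650
  → CHF 6,080

CHF 8,510 > CHF 6,080, so the alternative minimum tax is the binding amount.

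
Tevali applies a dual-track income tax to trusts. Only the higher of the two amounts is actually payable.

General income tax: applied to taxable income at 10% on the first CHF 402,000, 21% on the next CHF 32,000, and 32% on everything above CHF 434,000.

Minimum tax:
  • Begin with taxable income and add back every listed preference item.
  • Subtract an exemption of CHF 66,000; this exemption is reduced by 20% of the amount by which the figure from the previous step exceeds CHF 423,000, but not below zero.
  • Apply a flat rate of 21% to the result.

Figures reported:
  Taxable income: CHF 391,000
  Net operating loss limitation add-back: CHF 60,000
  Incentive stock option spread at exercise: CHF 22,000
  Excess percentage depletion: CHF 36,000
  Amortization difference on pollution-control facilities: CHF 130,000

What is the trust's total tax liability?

Minimum tax:
  Adjusted income: CHF 391,000 + CHF 60,000 + CHF 22,000 + CHF 36,000 + CHF 130,000 = CHF 639,000
  Exemption: CHF 66,000 − 20% × (CHF 639,000 − CHF 423,000) = CHF 66,000 − CHF 43,200 = CHF 22,800
  Base: CHF 639,000 − CHF 22,800 = CHF 616,200
  CHF 616,200 × 21% = CHF 129,402

General income tax:
  CHF 391,000 × 10% = CHF 39,100

CHF 129,402 > CHF 39,100, so the minimum tax is the binding amount.

CHF 129,402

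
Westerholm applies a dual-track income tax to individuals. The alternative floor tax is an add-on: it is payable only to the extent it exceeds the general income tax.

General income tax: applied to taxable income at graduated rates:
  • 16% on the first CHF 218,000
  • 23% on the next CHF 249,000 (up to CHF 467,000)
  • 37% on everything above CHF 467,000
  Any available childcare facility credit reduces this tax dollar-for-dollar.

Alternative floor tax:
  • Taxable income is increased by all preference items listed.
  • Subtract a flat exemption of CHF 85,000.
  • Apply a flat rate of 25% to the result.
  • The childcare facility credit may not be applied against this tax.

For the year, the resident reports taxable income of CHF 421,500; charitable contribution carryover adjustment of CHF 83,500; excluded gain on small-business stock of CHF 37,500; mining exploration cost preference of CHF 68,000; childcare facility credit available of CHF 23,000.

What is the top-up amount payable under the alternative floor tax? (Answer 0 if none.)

CHF 72,690

General income tax:
  CHF 218,000 × 16% = CHF 34,880
  CHF 203,500 × 23% = CHF 46,805
  → CHF 81,685
  Less childcare facility credit CHF 23,000 → CHF 58,685

Alternative floor tax:
  Adjusted income: CHF 421,500 + CHF 83,500 + CHF 37,500 + CHF 68,000 = CHF 610,500
  Less exemption CHF 85,000 → base CHF 525,500
  CHF 525,500 × 25% = CHF 131,375

Excess of alternative floor tax over general income tax: CHF 131,375 − CHF 58,685 = CHF 72,690.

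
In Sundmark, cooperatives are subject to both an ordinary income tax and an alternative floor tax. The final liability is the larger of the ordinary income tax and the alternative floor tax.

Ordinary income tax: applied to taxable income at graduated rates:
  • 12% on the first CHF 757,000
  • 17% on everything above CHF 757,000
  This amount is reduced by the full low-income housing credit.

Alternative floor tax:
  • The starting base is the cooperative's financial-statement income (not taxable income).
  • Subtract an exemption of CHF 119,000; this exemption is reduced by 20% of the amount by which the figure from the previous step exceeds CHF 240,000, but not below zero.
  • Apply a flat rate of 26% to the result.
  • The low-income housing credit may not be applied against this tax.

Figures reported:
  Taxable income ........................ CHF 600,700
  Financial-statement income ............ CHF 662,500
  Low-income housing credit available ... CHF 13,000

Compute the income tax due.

Alternative floor tax:
  Base (financial-statement income): CHF 662,500
  Exemption: CHF 119,000 − 20% × (CHF 662,500 − CHF 240,000) = CHF 119,000 − CHF 84,500 = CHF 34,500
  Base: CHF 662,500 − CHF 34,500 = CHF 628,000
  CHF 628,000 × 26% = CHF 163,280

Ordinary income tax:
  CHF 600,700 × 12% = CHF 72,084
  Less low-income housing credit CHF 13,000 → CHF 59,084

CHF 163,280 > CHF 59,084, so the alternative floor tax is the binding amount.

CHF 163,280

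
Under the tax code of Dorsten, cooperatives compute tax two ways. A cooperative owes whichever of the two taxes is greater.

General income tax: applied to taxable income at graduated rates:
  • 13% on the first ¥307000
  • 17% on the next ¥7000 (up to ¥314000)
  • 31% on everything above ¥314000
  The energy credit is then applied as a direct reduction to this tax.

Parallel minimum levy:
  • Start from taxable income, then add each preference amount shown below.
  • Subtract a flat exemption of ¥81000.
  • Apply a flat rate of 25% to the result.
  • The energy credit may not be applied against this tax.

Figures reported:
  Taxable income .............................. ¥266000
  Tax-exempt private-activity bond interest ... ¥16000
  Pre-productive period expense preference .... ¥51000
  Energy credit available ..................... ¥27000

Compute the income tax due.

Parallel minimum levy:
  Adjusted income: ¥266000 + ¥16000 + ¥51000 = ¥333000
  Less exemption ¥81000 → base ¥252000
  ¥252000 × 25% = ¥63000

General income tax:
  ¥266000 × 13% = ¥34580
  Less energy credit ¥27000 → ¥7580

¥63000 > ¥7580, so the parallel minimum levy is the binding amount.

¥63000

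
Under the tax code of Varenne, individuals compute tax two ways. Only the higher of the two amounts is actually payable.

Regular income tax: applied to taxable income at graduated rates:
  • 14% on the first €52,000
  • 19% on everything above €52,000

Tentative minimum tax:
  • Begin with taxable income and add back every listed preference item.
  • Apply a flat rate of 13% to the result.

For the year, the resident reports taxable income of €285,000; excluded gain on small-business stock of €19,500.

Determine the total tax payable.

€51,550

Regular income tax:
  €52,000 × 14% = €7,280
  €233,000 × 19% = €44,270
  → €51,550

Tentative minimum tax:
  Adjusted income: €285,000 + €19,500 = €304,500
  €304,500 × 13% = €39,585

€51,550 > €39,585, so the regular income tax governs.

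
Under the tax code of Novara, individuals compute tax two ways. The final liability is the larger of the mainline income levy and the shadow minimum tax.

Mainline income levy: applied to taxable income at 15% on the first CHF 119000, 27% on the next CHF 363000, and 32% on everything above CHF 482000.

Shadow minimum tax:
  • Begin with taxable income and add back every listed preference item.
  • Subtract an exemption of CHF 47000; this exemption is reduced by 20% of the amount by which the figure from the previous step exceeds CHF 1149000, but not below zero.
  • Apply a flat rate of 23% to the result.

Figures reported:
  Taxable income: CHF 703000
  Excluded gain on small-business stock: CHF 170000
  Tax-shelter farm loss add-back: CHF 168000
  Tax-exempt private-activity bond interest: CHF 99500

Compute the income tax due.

Mainline income levy:
  CHF 119000 × 15% = CHF 17850
  CHF 363000 × 27% = CHF 98010
  CHF 221000 × 32% = CHF 70720
  → CHF 186580

Shadow minimum tax:
  Adjusted income: CHF 703000 + CHF 170000 + CHF 168000 + CHF 99500 = CHF 1140500
  Exemption: CHF 1140500 ≤ CHF 1149000, so full CHF 47000 applies
  Base: CHF 1140500 − CHF 47000 = CHF 1093500
  CHF 1093500 × 23% = CHF 251505

CHF 251505 > CHF 186580, so the shadow minimum tax is the binding amount.

CHF 251505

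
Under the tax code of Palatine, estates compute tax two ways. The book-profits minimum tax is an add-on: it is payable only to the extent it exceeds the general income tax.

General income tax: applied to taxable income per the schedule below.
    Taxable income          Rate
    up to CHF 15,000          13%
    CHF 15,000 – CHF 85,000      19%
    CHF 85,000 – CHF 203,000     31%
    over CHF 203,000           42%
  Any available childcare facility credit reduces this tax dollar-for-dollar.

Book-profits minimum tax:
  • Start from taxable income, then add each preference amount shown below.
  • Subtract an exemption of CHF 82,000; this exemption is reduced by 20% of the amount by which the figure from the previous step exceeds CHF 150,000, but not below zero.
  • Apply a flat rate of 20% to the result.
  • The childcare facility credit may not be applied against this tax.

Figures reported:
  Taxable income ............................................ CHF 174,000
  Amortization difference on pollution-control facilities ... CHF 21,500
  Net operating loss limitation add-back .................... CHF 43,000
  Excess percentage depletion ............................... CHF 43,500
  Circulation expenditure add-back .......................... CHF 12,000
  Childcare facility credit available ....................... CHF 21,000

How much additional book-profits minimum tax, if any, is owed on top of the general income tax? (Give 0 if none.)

CHF 26,320

Book-profits minimum tax:
  Adjusted income: CHF 174,000 + CHF 21,500 + CHF 43,000 + CHF 43,500 + CHF 12,000 = CHF 294,000
  Exemption: CHF 82,000 − 20% × (CHF 294,000 − CHF 150,000) = CHF 82,000 − CHF 28,800 = CHF 53,200
  Base: CHF 294,000 − CHF 53,200 = CHF 240,800
  CHF 240,800 × 20% = CHF 48,160

General income tax:
  CHF 15,000 × 13% = CHF 1,950
  CHF 70,000 × 19% = CHF 13,300
  CHF 89,000 × 31% = CHF 27,590
  → CHF 42,840
  Less childcare facility credit CHF 21,000 → CHF 21,840

Excess of book-profits minimum tax over general income tax: CHF 48,160 − CHF 21,840 = CHF 26,320.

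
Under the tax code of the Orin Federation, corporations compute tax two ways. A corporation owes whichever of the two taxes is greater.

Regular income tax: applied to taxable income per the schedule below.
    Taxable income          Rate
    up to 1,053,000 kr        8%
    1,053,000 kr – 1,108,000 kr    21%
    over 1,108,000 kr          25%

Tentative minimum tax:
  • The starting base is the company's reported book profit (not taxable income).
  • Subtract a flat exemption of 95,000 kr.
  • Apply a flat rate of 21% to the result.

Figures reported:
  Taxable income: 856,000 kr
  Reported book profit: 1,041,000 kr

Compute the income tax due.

Tentative minimum tax:
  Base (reported book profit): 1,041,000 kr
  Less exemption 95,000 kr → base 946,000 kr
  946,000 kr × 21% = 198,660 kr

Regular income tax:
  856,000 kr × 8% = 68,480 kr

198,660 kr > 68,480 kr, so the tentative minimum tax is the binding amount.

198,660 kr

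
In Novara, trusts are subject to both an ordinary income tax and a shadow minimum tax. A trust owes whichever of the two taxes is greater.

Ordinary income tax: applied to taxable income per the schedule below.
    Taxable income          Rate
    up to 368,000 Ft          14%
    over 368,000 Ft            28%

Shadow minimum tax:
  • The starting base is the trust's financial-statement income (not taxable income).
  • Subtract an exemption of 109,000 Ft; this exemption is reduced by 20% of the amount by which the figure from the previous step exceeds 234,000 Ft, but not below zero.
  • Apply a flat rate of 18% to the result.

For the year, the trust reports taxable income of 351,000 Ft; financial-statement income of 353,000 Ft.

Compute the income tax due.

49,140 Ft

Shadow minimum tax:
  Base (financial-statement income): 353,000 Ft
  Exemption: 109,000 Ft − 20% × (353,000 Ft − 234,000 Ft) = 109,000 Ft − 23,800 Ft = 85,200 Ft
  Base: 353,000 Ft − 85,200 Ft = 267,800 Ft
  267,800 Ft × 18% = 48,204 Ft

Ordinary income tax:
  351,000 Ft × 14% = 49,140 Ft

49,140 Ft > 48,204 Ft, so the ordinary income tax governs.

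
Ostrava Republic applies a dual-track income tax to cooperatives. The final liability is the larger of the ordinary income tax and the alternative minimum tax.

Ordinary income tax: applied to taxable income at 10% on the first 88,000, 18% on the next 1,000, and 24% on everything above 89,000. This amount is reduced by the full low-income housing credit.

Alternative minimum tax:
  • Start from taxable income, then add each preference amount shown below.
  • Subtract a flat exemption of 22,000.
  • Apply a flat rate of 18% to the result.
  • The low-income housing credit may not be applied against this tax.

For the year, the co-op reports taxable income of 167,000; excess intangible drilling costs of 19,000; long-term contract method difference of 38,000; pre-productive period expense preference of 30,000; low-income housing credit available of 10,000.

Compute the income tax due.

41,760

Ordinary income tax:
  88,000 × 10% = 8,800
  1,000 × 18% = 180
  78,000 × 24% = 18,720
  → 27,700
  Less low-income housing credit 10,000 → 17,700

Alternative minimum tax:
  Adjusted income: 167,000 + 19,000 + 38,000 + 30,000 = 254,000
  Less exemption 22,000 → base 232,000
  232,000 × 18% = 41,760

41,760 > 17,700, so the alternative minimum tax is the binding amount.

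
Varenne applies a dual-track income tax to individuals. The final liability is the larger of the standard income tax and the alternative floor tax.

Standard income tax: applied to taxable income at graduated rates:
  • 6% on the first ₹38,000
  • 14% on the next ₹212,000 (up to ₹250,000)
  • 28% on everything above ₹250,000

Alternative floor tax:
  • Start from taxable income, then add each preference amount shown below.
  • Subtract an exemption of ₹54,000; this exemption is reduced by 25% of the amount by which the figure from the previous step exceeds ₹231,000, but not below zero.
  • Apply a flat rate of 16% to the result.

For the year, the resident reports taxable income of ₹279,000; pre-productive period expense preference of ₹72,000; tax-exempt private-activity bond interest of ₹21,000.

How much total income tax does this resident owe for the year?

₹56,520

Standard income tax:
  ₹38,000 × 6% = ₹2,280
  ₹212,000 × 14% = ₹29,680
  ₹29,000 × 28% = ₹8,120
  → ₹40,080

Alternative floor tax:
  Adjusted income: ₹279,000 + ₹72,000 + ₹21,000 = ₹372,000
  Exemption: ₹54,000 − 25% × (₹372,000 − ₹231,000) = ₹54,000 − ₹35,250 = ₹18,750
  Base: ₹372,000 − ₹18,750 = ₹353,250
  ₹353,250 × 16% = ₹56,520

₹56,520 > ₹40,080, so the alternative floor tax is the binding amount.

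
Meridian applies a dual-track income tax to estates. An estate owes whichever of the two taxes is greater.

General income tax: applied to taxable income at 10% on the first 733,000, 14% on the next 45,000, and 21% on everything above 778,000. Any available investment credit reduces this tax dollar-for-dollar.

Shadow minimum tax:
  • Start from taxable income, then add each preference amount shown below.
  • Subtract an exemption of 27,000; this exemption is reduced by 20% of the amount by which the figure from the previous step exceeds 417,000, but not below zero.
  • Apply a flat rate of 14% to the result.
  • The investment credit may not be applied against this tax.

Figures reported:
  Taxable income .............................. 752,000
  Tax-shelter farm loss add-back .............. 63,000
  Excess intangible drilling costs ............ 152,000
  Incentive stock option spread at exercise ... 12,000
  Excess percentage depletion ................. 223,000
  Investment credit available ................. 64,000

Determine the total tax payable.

168,280

General income tax:
  733,000 × 10% = 73,300
  19,000 × 14% = 2,660
  → 75,960
  Less investment credit 64,000 → 11,960

Shadow minimum tax:
  Adjusted income: 752,000 + 63,000 + 152,000 + 12,000 + 223,000 = 1,202,000
  Exemption: 20% × (1,202,000 − 417,000) = 157,000 ≥ 27,000, so the exemption is fully phased out
  Base: 1,202,000 − 0 = 1,202,000
  1,202,000 × 14% = 168,280

168,280 > 11,960, so the shadow minimum tax is the binding amount.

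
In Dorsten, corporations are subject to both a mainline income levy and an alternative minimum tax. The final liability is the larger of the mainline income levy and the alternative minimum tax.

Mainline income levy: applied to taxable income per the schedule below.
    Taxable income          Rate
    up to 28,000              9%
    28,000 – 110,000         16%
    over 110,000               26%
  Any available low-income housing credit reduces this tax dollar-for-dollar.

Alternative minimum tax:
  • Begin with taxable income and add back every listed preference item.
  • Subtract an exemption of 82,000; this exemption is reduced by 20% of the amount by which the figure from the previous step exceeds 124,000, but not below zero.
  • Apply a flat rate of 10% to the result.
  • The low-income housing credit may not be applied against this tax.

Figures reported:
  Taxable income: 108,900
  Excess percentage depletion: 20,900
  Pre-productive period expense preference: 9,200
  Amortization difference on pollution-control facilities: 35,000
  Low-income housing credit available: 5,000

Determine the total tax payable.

Alternative minimum tax:
  Adjusted income: 108,900 + 20,900 + 9,200 + 35,000 = 174,000
  Exemption: 82,000 − 20% × (174,000 − 124,000) = 82,000 − 10,000 = 72,000
  Base: 174,000 − 72,000 = 102,000
  102,000 × 10% = 10,200

Mainline income levy:
  28,000 × 9% = 2,520
  80,900 × 16% = 12,944
  → 15,464
  Less low-income housing credit 5,000 → 10,464

10,464 > 10,200, so the mainline income levy governs.

10,464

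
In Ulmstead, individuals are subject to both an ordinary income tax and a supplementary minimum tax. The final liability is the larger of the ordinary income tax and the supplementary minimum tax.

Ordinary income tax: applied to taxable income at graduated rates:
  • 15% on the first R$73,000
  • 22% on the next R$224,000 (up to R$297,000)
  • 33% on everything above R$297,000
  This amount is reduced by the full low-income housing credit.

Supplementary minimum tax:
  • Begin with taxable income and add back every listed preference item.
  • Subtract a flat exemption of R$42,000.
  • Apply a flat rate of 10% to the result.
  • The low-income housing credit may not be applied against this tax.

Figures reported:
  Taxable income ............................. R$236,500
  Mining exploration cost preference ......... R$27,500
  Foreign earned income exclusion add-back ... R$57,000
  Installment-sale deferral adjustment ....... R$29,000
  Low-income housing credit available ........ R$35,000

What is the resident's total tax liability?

R$30,800

Supplementary minimum tax:
  Adjusted income: R$236,500 + R$27,500 + R$57,000 + R$29,000 = R$350,000
  Less exemption R$42,000 → base R$308,000
  R$308,000 × 10% = R$30,800

Ordinary income tax:
  R$73,000 × 15% = R$10,950
  R$163,500 × 22% = R$35,970
  → R$46,920
  Less low-income housing credit R$35,000 → R$11,920

R$30,800 > R$11,920, so the supplementary minimum tax is the binding amount.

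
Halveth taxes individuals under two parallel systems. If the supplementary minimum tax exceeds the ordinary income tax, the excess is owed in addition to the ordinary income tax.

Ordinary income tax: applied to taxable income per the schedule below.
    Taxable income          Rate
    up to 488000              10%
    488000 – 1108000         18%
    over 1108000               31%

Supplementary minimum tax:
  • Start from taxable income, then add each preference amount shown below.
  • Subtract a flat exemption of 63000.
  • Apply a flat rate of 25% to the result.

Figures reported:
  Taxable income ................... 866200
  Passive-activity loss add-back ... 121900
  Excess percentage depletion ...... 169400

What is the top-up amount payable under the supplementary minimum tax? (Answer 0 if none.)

Ordinary income tax:
  488000 × 10% = 48800
  378200 × 18% = 68076
  → 116876

Supplementary minimum tax:
  Adjusted income: 866200 + 121900 + 169400 = 1157500
  Less exemption 63000 → base 1094500
  1094500 × 25% = 273625

Excess of supplementary minimum tax over ordinary income tax: 273625 − 116876 = 156749.

156749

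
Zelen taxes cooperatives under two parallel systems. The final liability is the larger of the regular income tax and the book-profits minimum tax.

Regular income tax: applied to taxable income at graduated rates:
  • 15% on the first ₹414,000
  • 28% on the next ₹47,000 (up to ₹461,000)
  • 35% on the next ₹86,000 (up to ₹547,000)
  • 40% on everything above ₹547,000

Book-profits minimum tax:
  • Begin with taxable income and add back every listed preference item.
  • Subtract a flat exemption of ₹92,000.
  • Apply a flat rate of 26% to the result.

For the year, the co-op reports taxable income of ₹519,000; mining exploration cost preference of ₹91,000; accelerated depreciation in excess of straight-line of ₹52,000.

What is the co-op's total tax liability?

Book-profits minimum tax:
  Adjusted income: ₹519,000 + ₹91,000 + ₹52,000 = ₹662,000
  Less exemption ₹92,000 → base ₹570,000
  ₹570,000 × 26% = ₹148,200

Regular income tax:
  ₹414,000 × 15% = ₹62,100
  ₹47,000 × 28% = ₹13,160
  ₹58,000 × 35% = ₹20,300
  → ₹95,560

₹148,200 > ₹95,560, so the book-profits minimum tax is the binding amount.

₹148,200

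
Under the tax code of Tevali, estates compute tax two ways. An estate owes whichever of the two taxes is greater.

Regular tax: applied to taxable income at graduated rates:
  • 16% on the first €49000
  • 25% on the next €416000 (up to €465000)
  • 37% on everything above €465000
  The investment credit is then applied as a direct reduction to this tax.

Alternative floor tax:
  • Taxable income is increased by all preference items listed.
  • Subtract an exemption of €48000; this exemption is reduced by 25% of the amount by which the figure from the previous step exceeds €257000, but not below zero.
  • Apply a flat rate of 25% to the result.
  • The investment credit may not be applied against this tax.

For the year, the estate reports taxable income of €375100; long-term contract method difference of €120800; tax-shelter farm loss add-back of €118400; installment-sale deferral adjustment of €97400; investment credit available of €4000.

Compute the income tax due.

€177925

Alternative floor tax:
  Adjusted income: €375100 + €120800 + €118400 + €97400 = €711700
  Exemption: 25% × (€711700 − €257000) = €113675 ≥ €48000, so the exemption is fully phased out
  Base: €711700 − €0 = €711700
  €711700 × 25% = €177925

Regular tax:
  €49000 × 16% = €7840
  €326100 × 25% = €81525
  → €89365
  Less investment credit €4000 → €85365

€177925 > €85365, so the alternative floor tax is the binding amount.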